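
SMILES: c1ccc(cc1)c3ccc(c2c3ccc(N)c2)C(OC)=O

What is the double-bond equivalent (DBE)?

12

Molecular formula from the SMILES: C18H15NO2.
DoU = (2C + 2 + N − H − X)/2 = (2·18 + 2 + 1 − 15 − 0)/2 = 24/2 = 12.
(Structurally: 3 ring(s) + 9 π bond(s) = 12.)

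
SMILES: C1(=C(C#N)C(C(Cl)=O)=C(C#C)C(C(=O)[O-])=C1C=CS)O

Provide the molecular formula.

Heavy atoms from the SMILES: 13 C, 1 Cl, 1 N, 4 O, 1 S.
Implicit hydrogens by atom environment:
  6 × C (aromatic): no H
  4 × C: no H
  3 × C: 1 H each → 3
  2 × O: no H
  1 × Cl: no H
  1 × N: no H
  1 × O: 1 H
  1 × O (charge -1): no H
  1 × S: 1 H
  Total hydrogens = 5.
Net charge -1.
Molecular formula: C13H5ClNO4S-

C13H5ClNO4S-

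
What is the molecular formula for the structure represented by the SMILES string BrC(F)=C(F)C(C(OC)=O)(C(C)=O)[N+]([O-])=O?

C7H6BrF2NO5

Heavy atoms from the SMILES: 1 Br, 7 C, 2 F, 1 N, 5 O.
Implicit hydrogens by atom environment:
  5 × C: no H
  4 × O: no H
  2 × C: 3 H each → 6
  2 × F: no H
  1 × Br: no H
  1 × N (charge +1): no H
  1 × O (charge -1): no H
  Total hydrogens = 6.
Molecular formula: C7H6BrF2NO5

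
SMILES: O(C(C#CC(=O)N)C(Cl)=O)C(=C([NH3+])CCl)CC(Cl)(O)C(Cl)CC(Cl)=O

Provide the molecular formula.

Heavy atoms from the SMILES: 13 C, 5 Cl, 2 N, 5 O.
Implicit hydrogens by atom environment:
  8 × C: no H
  5 × Cl: no H
  4 × O: no H
  3 × C: 2 H each → 6
  2 × C: 1 H each → 2
  1 × N (charge +1): 3 H
  1 × N: 2 H
  1 × O: 1 H
  Total hydrogens = 14.
Net charge +1.
Molecular formula: C13H14Cl5N2O5+

C13H14Cl5N2O5+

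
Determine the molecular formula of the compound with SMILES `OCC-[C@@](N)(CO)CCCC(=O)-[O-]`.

Heavy atoms from the SMILES: 8 C, 1 N, 4 O.
Implicit hydrogens by atom environment:
  6 × C: 2 H each → 12
  2 × C: no H
  2 × O: 1 H each → 2
  1 × N: 2 H
  1 × O: no H
  1 × O (charge -1): no H
  Total hydrogens = 16.
Net charge -1.
Molecular formula: C8H16NO4-

C8H16NO4-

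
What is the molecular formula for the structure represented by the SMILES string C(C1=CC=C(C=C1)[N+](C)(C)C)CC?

C12H20N+

Heavy atoms from the SMILES: 12 C, 1 N.
Implicit hydrogens by atom environment:
  4 × C: 3 H each → 12
  4 × C (aromatic): 1 H each → 4
  2 × C: 2 H each → 4
  2 × C (aromatic): no H
  1 × N (charge +1): no H
  Total hydrogens = 20.
Net charge +1.
Molecular formula: C12H20N+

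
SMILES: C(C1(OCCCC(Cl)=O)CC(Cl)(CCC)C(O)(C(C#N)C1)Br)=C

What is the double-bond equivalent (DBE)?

5

Molecular formula from the SMILES: C16H22BrCl2NO3.
DoU = (2C + 2 + N − H − X)/2 = (2·16 + 2 + 1 − 22 − 3)/2 = 10/2 = 5.
(Structurally: 1 ring(s) + 4 π bond(s) = 5.)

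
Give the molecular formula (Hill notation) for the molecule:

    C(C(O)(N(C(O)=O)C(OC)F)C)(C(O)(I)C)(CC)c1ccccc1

C16H23FINO5

Heavy atoms from the SMILES: 16 C, 1 F, 1 I, 1 N, 5 O.
Implicit hydrogens by atom environment:
  5 × C (aromatic): 1 H each → 5
  4 × C: 3 H each → 12
  4 × C: no H
  3 × O: 1 H each → 3
  2 × O: no H
  1 × C: 2 H
  1 × C: 1 H
  1 × C (aromatic): no H
  1 × F: no H
  1 × I: no H
  1 × N: no H
  Total hydrogens = 23.
Molecular formula: C16H23FINO5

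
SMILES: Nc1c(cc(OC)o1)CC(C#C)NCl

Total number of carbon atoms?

9

The symbol for carbon appears 9 times in the SMILES. Lowercase c denotes aromatic carbon and counts toward C.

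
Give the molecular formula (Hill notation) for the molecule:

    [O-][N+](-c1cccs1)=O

C4H3NO2S

Heavy atoms from the SMILES: 4 C, 1 N, 2 O, 1 S.
Implicit hydrogens by atom environment:
  3 × C (aromatic): 1 H each → 3
  1 × C (aromatic): no H
  1 × N (charge +1): no H
  1 × O: no H
  1 × O (charge -1): no H
  1 × S (aromatic): no H
  Total hydrogens = 3.
Molecular formula: C4H3NO2S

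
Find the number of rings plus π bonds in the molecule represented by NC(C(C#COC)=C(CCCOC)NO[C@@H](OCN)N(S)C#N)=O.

Molecular formula from the SMILES: C13H21N5O5S.
DoU = (2C + 2 + N − H − X)/2 = (2·13 + 2 + 5 − 21 − 0)/2 = 12/2 = 6.
(Structurally: 0 ring(s) + 6 π bond(s) = 6.)

6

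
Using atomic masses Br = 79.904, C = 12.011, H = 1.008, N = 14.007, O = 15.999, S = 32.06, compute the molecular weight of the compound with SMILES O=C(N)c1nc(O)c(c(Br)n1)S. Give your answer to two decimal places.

Molecular formula: C5H4BrN3O2S.
M = 1×79.904 + 5×12.011 + 4×1.008 + 3×14.007 + 2×15.999 + 1×32.06 = 250.07 g/mol.

250.07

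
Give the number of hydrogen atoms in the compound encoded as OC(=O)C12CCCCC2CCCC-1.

Hydrogens are implicit in SMILES; fill each atom to its normal valence:
  8 × C: 2 H each → 16
  2 × C: no H
  1 × C: 1 H
  1 × O: 1 H
  1 × O: no H
  Total hydrogens = 18.

18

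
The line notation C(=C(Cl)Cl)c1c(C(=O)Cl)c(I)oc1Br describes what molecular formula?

Heavy atoms from the SMILES: 1 Br, 7 C, 3 Cl, 1 I, 2 O.
Implicit hydrogens by atom environment:
  4 × C (aromatic): no H
  3 × Cl: no H
  2 × C: no H
  1 × Br: no H
  1 × C: 1 H
  1 × I: no H
  1 × O (aromatic): no H
  1 × O: no H
  Total hydrogens = 1.
Molecular formula: C7HBrCl3IO2

C7HBrCl3IO2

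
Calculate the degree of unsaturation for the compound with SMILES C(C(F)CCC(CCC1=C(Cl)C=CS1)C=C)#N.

6

Molecular formula from the SMILES: C13H15ClFNS.
DoU = (2C + 2 + N − H − X)/2 = (2·13 + 2 + 1 − 15 − 2)/2 = 12/2 = 6.
(Structurally: 1 ring(s) + 5 π bond(s) = 6.)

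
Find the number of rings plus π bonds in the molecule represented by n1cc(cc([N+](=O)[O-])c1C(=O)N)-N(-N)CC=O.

7

Molecular formula from the SMILES: C8H9N5O4.
DoU = (2C + 2 + N − H − X)/2 = (2·8 + 2 + 5 − 9 − 0)/2 = 14/2 = 7.
(Structurally: 1 ring(s) + 6 π bond(s) = 7.)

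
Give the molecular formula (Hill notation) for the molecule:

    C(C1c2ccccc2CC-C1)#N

Heavy atoms from the SMILES: 11 C, 1 N.
Implicit hydrogens by atom environment:
  4 × C (aromatic): 1 H each → 4
  3 × C: 2 H each → 6
  2 × C (aromatic): no H
  1 × C: 1 H
  1 × C: no H
  1 × N: no H
  Total hydrogens = 11.
Molecular formula: C11H11N

C11H11N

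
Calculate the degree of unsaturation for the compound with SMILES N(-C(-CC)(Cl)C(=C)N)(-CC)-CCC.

Molecular formula from the SMILES: C10H21ClN2.
DoU = (2C + 2 + N − H − X)/2 = (2·10 + 2 + 2 − 21 − 1)/2 = 2/2 = 1.
(Structurally: 0 ring(s) + 1 π bond(s) = 1.)

1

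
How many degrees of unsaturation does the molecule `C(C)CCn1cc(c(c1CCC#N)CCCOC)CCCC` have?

Molecular formula from the SMILES: C19H32N2O.
DoU = (2C + 2 + N − H − X)/2 = (2·19 + 2 + 2 − 32 − 0)/2 = 10/2 = 5.
(Structurally: 1 ring(s) + 4 π bond(s) = 5.)

5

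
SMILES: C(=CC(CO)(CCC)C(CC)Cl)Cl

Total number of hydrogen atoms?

18

Hydrogens are implicit in SMILES; fill each atom to its normal valence:
  4 × C: 2 H each → 8
  3 × C: 1 H each → 3
  2 × C: 3 H each → 6
  2 × Cl: no H
  1 × C: no H
  1 × O: 1 H
  Total hydrogens = 18.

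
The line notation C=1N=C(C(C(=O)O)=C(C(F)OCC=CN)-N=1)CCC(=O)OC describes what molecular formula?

Heavy atoms from the SMILES: 13 C, 1 F, 3 N, 5 O.
Implicit hydrogens by atom environment:
  4 × O: no H
  3 × C: 2 H each → 6
  3 × C: 1 H each → 3
  3 × C (aromatic): no H
  2 × C: no H
  2 × N (aromatic): no H
  1 × C: 3 H
  1 × C (aromatic): 1 H
  1 × F: no H
  1 × N: 2 H
  1 × O: 1 H
  Total hydrogens = 16.
Molecular formula: C13H16FN3O5

C13H16FN3O5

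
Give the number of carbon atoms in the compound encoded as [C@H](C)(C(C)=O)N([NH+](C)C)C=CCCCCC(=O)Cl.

The symbol for carbon appears 13 times in the SMILES. (Cl is a single chlorine, not C + l.)

13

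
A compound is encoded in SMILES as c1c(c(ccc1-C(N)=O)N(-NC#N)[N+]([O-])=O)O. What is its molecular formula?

Heavy atoms from the SMILES: 8 C, 5 N, 4 O.
Implicit hydrogens by atom environment:
  3 × C (aromatic): 1 H each → 3
  3 × C (aromatic): no H
  2 × C: no H
  2 × N: no H
  2 × O: no H
  1 × N: 2 H
  1 × N: 1 H
  1 × N (charge +1): no H
  1 × O: 1 H
  1 × O (charge -1): no H
  Total hydrogens = 7.
Molecular formula: C8H7N5O4

C8H7N5O4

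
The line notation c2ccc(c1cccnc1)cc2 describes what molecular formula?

C11H9N

Heavy atoms from the SMILES: 11 C, 1 N.
Implicit hydrogens by atom environment:
  9 × C (aromatic): 1 H each → 9
  2 × C (aromatic): no H
  1 × N (aromatic): no H
  Total hydrogens = 9.
Molecular formula: C11H9N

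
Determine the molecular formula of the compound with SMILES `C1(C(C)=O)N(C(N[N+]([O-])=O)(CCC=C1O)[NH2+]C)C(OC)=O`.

C11H19N4O6+

Heavy atoms from the SMILES: 11 C, 4 N, 6 O.
Implicit hydrogens by atom environment:
  4 × C: no H
  4 × O: no H
  3 × C: 3 H each → 9
  2 × C: 2 H each → 4
  2 × C: 1 H each → 2
  1 × N (charge +1): 2 H
  1 × N: 1 H
  1 × N: no H
  1 × N (charge +1): no H
  1 × O: 1 H
  1 × O (charge -1): no H
  Total hydrogens = 19.
Net charge +1.
Molecular formula: C11H19N4O6+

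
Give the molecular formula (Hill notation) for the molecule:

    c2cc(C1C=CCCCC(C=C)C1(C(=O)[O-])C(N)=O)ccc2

Heavy atoms from the SMILES: 18 C, 1 N, 3 O.
Implicit hydrogens by atom environment:
  5 × C: 1 H each → 5
  5 × C (aromatic): 1 H each → 5
  4 × C: 2 H each → 8
  3 × C: no H
  2 × O: no H
  1 × C (aromatic): no H
  1 × N: 2 H
  1 × O (charge -1): no H
  Total hydrogens = 20.
Net charge -1.
Molecular formula: C18H20NO3-

C18H20NO3-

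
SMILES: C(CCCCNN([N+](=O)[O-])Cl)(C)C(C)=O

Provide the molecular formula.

Heavy atoms from the SMILES: 8 C, 1 Cl, 3 N, 3 O.
Implicit hydrogens by atom environment:
  4 × C: 2 H each → 8
  2 × C: 3 H each → 6
  2 × O: no H
  1 × C: 1 H
  1 × C: no H
  1 × Cl: no H
  1 × N: 1 H
  1 × N: no H
  1 × N (charge +1): no H
  1 × O (charge -1): no H
  Total hydrogens = 16.
Molecular formula: C8H16ClN3O3

C8H16ClN3O3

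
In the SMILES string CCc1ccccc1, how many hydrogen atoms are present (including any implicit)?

Hydrogens are implicit in SMILES; fill each atom to its normal valence:
  5 × C (aromatic): 1 H each → 5
  1 × C: 3 H
  1 × C: 2 H
  1 × C (aromatic): no H
  Total hydrogens = 10.

10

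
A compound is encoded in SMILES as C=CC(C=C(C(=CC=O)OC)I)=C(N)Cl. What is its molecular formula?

C10H11ClINO2

Heavy atoms from the SMILES: 10 C, 1 Cl, 1 I, 1 N, 2 O.
Implicit hydrogens by atom environment:
  4 × C: 1 H each → 4
  4 × C: no H
  2 × O: no H
  1 × C: 3 H
  1 × C: 2 H
  1 × Cl: no H
  1 × I: no H
  1 × N: 2 H
  Total hydrogens = 11.
Molecular formula: C10H11ClINO2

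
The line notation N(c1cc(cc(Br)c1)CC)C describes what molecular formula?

Heavy atoms from the SMILES: 1 Br, 9 C, 1 N.
Implicit hydrogens by atom environment:
  3 × C (aromatic): 1 H each → 3
  3 × C (aromatic): no H
  2 × C: 3 H each → 6
  1 × Br: no H
  1 × C: 2 H
  1 × N: 1 H
  Total hydrogens = 12.
Molecular formula: C9H12BrN

C9H12BrN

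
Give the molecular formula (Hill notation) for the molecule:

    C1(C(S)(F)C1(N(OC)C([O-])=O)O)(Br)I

Heavy atoms from the SMILES: 1 Br, 5 C, 1 F, 1 I, 1 N, 4 O, 1 S.
Implicit hydrogens by atom environment:
  4 × C: no H
  2 × O: no H
  1 × Br: no H
  1 × C: 3 H
  1 × F: no H
  1 × I: no H
  1 × N: no H
  1 × O: 1 H
  1 × O (charge -1): no H
  1 × S: 1 H
  Total hydrogens = 5.
Net charge -1.
Molecular formula: C5H5BrFINO4S-

C5H5BrFINO4S-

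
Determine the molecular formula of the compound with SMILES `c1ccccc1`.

C6H6

Heavy atoms from the SMILES: 6 C.
Implicit hydrogens by atom environment:
  6 × C (aromatic): 1 H each → 6
  Total hydrogens = 6.
Molecular formula: C6H6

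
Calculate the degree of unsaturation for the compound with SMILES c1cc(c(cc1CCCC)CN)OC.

4

Molecular formula from the SMILES: C12H19NO.
DoU = (2C + 2 + N − H − X)/2 = (2·12 + 2 + 1 − 19 − 0)/2 = 8/2 = 4.
(Structurally: 1 ring(s) + 3 π bond(s) = 4.)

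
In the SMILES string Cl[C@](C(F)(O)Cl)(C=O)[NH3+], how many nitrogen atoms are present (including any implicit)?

The symbol for nitrogen appears 1 time in the SMILES.

1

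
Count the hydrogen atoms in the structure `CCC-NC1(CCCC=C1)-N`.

18

Hydrogens are implicit in SMILES; fill each atom to its normal valence:
  5 × C: 2 H each → 10
  2 × C: 1 H each → 2
  1 × C: 3 H
  1 × C: no H
  1 × N: 2 H
  1 × N: 1 H
  Total hydrogens = 18.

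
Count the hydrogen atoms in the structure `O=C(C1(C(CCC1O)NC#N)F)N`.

10

Hydrogens are implicit in SMILES; fill each atom to its normal valence:
  3 × C: no H
  2 × C: 2 H each → 4
  2 × C: 1 H each → 2
  1 × F: no H
  1 × N: 2 H
  1 × N: 1 H
  1 × N: no H
  1 × O: 1 H
  1 × O: no H
  Total hydrogens = 10.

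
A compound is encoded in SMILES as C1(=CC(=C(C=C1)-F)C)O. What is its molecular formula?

Heavy atoms from the SMILES: 7 C, 1 F, 1 O.
Implicit hydrogens by atom environment:
  3 × C (aromatic): 1 H each → 3
  3 × C (aromatic): no H
  1 × C: 3 H
  1 × F: no H
  1 × O: 1 H
  Total hydrogens = 7.
Molecular formula: C7H7FO

C7H7FO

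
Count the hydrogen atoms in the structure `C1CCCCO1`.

10

Hydrogens are implicit in SMILES; fill each atom to its normal valence:
  5 × C: 2 H each → 10
  1 × O: no H
  Total hydrogens = 10.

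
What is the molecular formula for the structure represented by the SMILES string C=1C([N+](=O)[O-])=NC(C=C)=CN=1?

C6H5N3O2

Heavy atoms from the SMILES: 6 C, 3 N, 2 O.
Implicit hydrogens by atom environment:
  2 × C (aromatic): 1 H each → 2
  2 × C (aromatic): no H
  2 × N (aromatic): no H
  1 × C: 2 H
  1 × C: 1 H
  1 × N (charge +1): no H
  1 × O: no H
  1 × O (charge -1): no H
  Total hydrogens = 5.
Molecular formula: C6H5N3O2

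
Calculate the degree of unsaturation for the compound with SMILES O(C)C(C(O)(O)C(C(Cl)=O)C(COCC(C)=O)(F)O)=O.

3

Molecular formula from the SMILES: C10H14ClFO8.
DoU = (2C + 2 + N − H − X)/2 = (2·10 + 2 + 0 − 14 − 2)/2 = 6/2 = 3.
(Structurally: 0 ring(s) + 3 π bond(s) = 3.)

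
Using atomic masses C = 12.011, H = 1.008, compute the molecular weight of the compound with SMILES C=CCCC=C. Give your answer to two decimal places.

82.15

Molecular formula: C6H10.
M = 6×12.011 + 10×1.008 = 82.15 g/mol.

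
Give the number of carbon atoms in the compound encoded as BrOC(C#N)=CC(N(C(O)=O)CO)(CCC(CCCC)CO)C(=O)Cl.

15

The symbol for carbon appears 15 times in the SMILES. (Cl is a single chlorine, not C + l.)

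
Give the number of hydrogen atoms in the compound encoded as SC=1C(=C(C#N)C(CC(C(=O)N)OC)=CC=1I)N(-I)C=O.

11

Hydrogens are implicit in SMILES; fill each atom to its normal valence:
  5 × C (aromatic): no H
  3 × O: no H
  2 × C: 1 H each → 2
  2 × C: no H
  2 × I: no H
  2 × N: no H
  1 × C: 3 H
  1 × C: 2 H
  1 × C (aromatic): 1 H
  1 × N: 2 H
  1 × S: 1 H
  Total hydrogens = 11.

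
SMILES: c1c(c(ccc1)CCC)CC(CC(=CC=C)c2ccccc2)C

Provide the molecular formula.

Heavy atoms from the SMILES: 23 C.
Implicit hydrogens by atom environment:
  9 × C (aromatic): 1 H each → 9
  5 × C: 2 H each → 10
  3 × C: 1 H each → 3
  3 × C (aromatic): no H
  2 × C: 3 H each → 6
  1 × C: no H
  Total hydrogens = 28.
Molecular formula: C23H28

C23H28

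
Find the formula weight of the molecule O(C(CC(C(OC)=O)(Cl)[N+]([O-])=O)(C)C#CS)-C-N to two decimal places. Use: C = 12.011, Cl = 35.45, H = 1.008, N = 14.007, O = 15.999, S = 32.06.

296.72

Molecular formula: C9H13ClN2O5S.
M = 9×12.011 + 1×35.45 + 13×1.008 + 2×14.007 + 5×15.999 + 1×32.06 = 296.72 g/mol.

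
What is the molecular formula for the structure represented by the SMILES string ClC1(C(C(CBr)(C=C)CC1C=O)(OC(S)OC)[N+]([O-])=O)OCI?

C12H16BrClINO6S

Heavy atoms from the SMILES: 1 Br, 12 C, 1 Cl, 1 I, 1 N, 6 O, 1 S.
Implicit hydrogens by atom environment:
  5 × O: no H
  4 × C: 2 H each → 8
  4 × C: 1 H each → 4
  3 × C: no H
  1 × Br: no H
  1 × C: 3 H
  1 × Cl: no H
  1 × I: no H
  1 × N (charge +1): no H
  1 × O (charge -1): no H
  1 × S: 1 H
  Total hydrogens = 16.
Molecular formula: C12H16BrClINO6S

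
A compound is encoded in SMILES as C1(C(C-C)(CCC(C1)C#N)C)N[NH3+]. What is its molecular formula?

Heavy atoms from the SMILES: 10 C, 3 N.
Implicit hydrogens by atom environment:
  4 × C: 2 H each → 8
  2 × C: 3 H each → 6
  2 × C: 1 H each → 2
  2 × C: no H
  1 × N (charge +1): 3 H
  1 × N: 1 H
  1 × N: no H
  Total hydrogens = 20.
Net charge +1.
Molecular formula: C10H20N3+

C10H20N3+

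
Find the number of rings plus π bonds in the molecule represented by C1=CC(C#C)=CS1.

5

Molecular formula from the SMILES: C6H4S.
DoU = (2C + 2 + N − H − X)/2 = (2·6 + 2 + 0 − 4 − 0)/2 = 10/2 = 5.
(Structurally: 1 ring(s) + 4 π bond(s) = 5.)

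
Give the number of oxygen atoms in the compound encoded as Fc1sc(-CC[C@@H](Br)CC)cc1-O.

1

The symbol for oxygen appears 1 time in the SMILES.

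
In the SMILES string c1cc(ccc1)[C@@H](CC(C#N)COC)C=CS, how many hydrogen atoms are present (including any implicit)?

Hydrogens are implicit in SMILES; fill each atom to its normal valence:
  5 × C (aromatic): 1 H each → 5
  4 × C: 1 H each → 4
  2 × C: 2 H each → 4
  1 × C: 3 H
  1 × C: no H
  1 × C (aromatic): no H
  1 × N: no H
  1 × O: no H
  1 × S: 1 H
  Total hydrogens = 17.

17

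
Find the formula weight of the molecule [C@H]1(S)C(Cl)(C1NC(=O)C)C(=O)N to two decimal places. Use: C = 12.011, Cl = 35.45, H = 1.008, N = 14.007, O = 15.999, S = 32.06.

Molecular formula: C6H9ClN2O2S.
M = 6×12.011 + 1×35.45 + 9×1.008 + 2×14.007 + 2×15.999 + 1×32.06 = 208.66 g/mol.

208.66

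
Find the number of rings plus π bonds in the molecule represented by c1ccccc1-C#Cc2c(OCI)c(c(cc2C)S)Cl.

Molecular formula from the SMILES: C16H12ClIOS.
DoU = (2C + 2 + N − H − X)/2 = (2·16 + 2 + 0 − 12 − 2)/2 = 20/2 = 10.
(Structurally: 2 ring(s) + 8 π bond(s) = 10.)

10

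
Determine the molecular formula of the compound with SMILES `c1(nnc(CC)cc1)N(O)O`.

Heavy atoms from the SMILES: 6 C, 3 N, 2 O.
Implicit hydrogens by atom environment:
  2 × C (aromatic): 1 H each → 2
  2 × C (aromatic): no H
  2 × N (aromatic): no H
  2 × O: 1 H each → 2
  1 × C: 3 H
  1 × C: 2 H
  1 × N: no H
  Total hydrogens = 9.
Molecular formula: C6H9N3O2

C6H9N3O2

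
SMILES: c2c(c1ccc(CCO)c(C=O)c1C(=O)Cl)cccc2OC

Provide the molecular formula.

C17H15ClO4

Heavy atoms from the SMILES: 17 C, 1 Cl, 4 O.
Implicit hydrogens by atom environment:
  6 × C (aromatic): 1 H each → 6
  6 × C (aromatic): no H
  3 × O: no H
  2 × C: 2 H each → 4
  1 × C: 3 H
  1 × C: 1 H
  1 × C: no H
  1 × Cl: no H
  1 × O: 1 H
  Total hydrogens = 15.
Molecular formula: C17H15ClO4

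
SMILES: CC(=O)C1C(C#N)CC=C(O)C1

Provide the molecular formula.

Heavy atoms from the SMILES: 9 C, 1 N, 2 O.
Implicit hydrogens by atom environment:
  3 × C: 1 H each → 3
  3 × C: no H
  2 × C: 2 H each → 4
  1 × C: 3 H
  1 × N: no H
  1 × O: 1 H
  1 × O: no H
  Total hydrogens = 11.
Molecular formula: C9H11NO2

C9H11NO2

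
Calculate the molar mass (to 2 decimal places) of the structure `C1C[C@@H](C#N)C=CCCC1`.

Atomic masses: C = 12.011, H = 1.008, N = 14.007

Molecular formula: C9H13N.
M = 9×12.011 + 13×1.008 + 1×14.007 = 135.21 g/mol.

135.21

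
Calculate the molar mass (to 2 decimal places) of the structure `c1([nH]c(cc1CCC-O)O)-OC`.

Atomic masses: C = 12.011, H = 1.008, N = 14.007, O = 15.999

171.20

Molecular formula: C8H13NO3.
M = 8×12.011 + 13×1.008 + 1×14.007 + 3×15.999 = 171.20 g/mol.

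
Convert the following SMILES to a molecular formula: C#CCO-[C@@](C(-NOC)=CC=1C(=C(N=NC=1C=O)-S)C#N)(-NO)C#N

C14H12N6O4S

Heavy atoms from the SMILES: 14 C, 6 N, 4 O, 1 S.
Implicit hydrogens by atom environment:
  5 × C: no H
  4 × C (aromatic): no H
  3 × C: 1 H each → 3
  3 × O: no H
  2 × N: 1 H each → 2
  2 × N (aromatic): no H
  2 × N: no H
  1 × C: 3 H
  1 × C: 2 H
  1 × O: 1 H
  1 × S: 1 H
  Total hydrogens = 12.
Molecular formula: C14H12N6O4S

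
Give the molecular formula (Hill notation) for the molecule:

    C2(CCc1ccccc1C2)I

C10H11I

Heavy atoms from the SMILES: 10 C, 1 I.
Implicit hydrogens by atom environment:
  4 × C (aromatic): 1 H each → 4
  3 × C: 2 H each → 6
  2 × C (aromatic): no H
  1 × C: 1 H
  1 × I: no H
  Total hydrogens = 11.
Molecular formula: C10H11I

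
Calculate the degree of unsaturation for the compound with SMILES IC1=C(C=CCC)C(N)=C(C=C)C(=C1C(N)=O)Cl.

Molecular formula from the SMILES: C13H14ClIN2O.
DoU = (2C + 2 + N − H − X)/2 = (2·13 + 2 + 2 − 14 − 2)/2 = 14/2 = 7.
(Structurally: 1 ring(s) + 6 π bond(s) = 7.)

7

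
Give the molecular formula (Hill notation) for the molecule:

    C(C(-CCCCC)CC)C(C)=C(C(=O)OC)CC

Heavy atoms from the SMILES: 16 C, 2 O.
Implicit hydrogens by atom environment:
  7 × C: 2 H each → 14
  5 × C: 3 H each → 15
  3 × C: no H
  2 × O: no H
  1 × C: 1 H
  Total hydrogens = 30.
Molecular formula: C16H30O2

C16H30O2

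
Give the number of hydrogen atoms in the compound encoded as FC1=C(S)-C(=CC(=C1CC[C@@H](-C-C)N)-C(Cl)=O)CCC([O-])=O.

Hydrogens are implicit in SMILES; fill each atom to its normal valence:
  5 × C: 2 H each → 10
  5 × C (aromatic): no H
  2 × C: no H
  2 × O: no H
  1 × C: 3 H
  1 × C (aromatic): 1 H
  1 × C: 1 H
  1 × Cl: no H
  1 × F: no H
  1 × N: 2 H
  1 × O (charge -1): no H
  1 × S: 1 H
  Total hydrogens = 18.

18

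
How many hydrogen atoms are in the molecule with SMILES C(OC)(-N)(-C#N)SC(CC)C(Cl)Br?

12

Hydrogens are implicit in SMILES; fill each atom to its normal valence:
  2 × C: 3 H each → 6
  2 × C: 1 H each → 2
  2 × C: no H
  1 × Br: no H
  1 × C: 2 H
  1 × Cl: no H
  1 × N: 2 H
  1 × N: no H
  1 × O: no H
  1 × S: no H
  Total hydrogens = 12.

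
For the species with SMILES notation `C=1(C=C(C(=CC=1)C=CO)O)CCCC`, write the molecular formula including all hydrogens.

Heavy atoms from the SMILES: 12 C, 2 O.
Implicit hydrogens by atom environment:
  3 × C: 2 H each → 6
  3 × C (aromatic): 1 H each → 3
  3 × C (aromatic): no H
  2 × C: 1 H each → 2
  2 × O: 1 H each → 2
  1 × C: 3 H
  Total hydrogens = 16.
Molecular formula: C12H16O2

C12H16O2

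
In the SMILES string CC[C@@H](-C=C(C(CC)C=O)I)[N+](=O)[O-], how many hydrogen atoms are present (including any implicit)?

14

Hydrogens are implicit in SMILES; fill each atom to its normal valence:
  4 × C: 1 H each → 4
  2 × C: 3 H each → 6
  2 × C: 2 H each → 4
  2 × O: no H
  1 × C: no H
  1 × I: no H
  1 × N (charge +1): no H
  1 × O (charge -1): no H
  Total hydrogens = 14.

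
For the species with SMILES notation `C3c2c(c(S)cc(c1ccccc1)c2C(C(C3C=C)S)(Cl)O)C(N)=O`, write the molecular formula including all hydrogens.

Heavy atoms from the SMILES: 19 C, 1 Cl, 1 N, 2 O, 2 S.
Implicit hydrogens by atom environment:
  6 × C (aromatic): 1 H each → 6
  6 × C (aromatic): no H
  3 × C: 1 H each → 3
  2 × C: 2 H each → 4
  2 × C: no H
  2 × S: 1 H each → 2
  1 × Cl: no H
  1 × N: 2 H
  1 × O: 1 H
  1 × O: no H
  Total hydrogens = 18.
Molecular formula: C19H18ClNO2S2

C19H18ClNO2S2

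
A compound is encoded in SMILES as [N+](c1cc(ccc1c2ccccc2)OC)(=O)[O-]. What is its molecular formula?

C13H11NO3

Heavy atoms from the SMILES: 13 C, 1 N, 3 O.
Implicit hydrogens by atom environment:
  8 × C (aromatic): 1 H each → 8
  4 × C (aromatic): no H
  2 × O: no H
  1 × C: 3 H
  1 × N (charge +1): no H
  1 × O (charge -1): no H
  Total hydrogens = 11.
Molecular formula: C13H11NO3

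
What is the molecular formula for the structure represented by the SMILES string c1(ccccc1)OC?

C7H8O

Heavy atoms from the SMILES: 7 C, 1 O.
Implicit hydrogens by atom environment:
  5 × C (aromatic): 1 H each → 5
  1 × C: 3 H
  1 × C (aromatic): no H
  1 × O: no H
  Total hydrogens = 8.
Molecular formula: C7H8O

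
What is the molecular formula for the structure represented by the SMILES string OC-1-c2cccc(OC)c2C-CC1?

Heavy atoms from the SMILES: 11 C, 2 O.
Implicit hydrogens by atom environment:
  3 × C: 2 H each → 6
  3 × C (aromatic): 1 H each → 3
  3 × C (aromatic): no H
  1 × C: 3 H
  1 × C: 1 H
  1 × O: 1 H
  1 × O: no H
  Total hydrogens = 14.
Molecular formula: C11H14O2

C11H14O2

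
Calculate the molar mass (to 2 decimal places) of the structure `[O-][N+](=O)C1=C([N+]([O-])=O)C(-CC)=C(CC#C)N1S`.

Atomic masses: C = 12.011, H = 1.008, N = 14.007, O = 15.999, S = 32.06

255.25

Molecular formula: C9H9N3O4S.
M = 9×12.011 + 9×1.008 + 3×14.007 + 4×15.999 + 1×32.06 = 255.25 g/mol.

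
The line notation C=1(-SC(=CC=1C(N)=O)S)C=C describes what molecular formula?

C7H7NOS2

Heavy atoms from the SMILES: 7 C, 1 N, 1 O, 2 S.
Implicit hydrogens by atom environment:
  3 × C (aromatic): no H
  1 × C: 2 H
  1 × C (aromatic): 1 H
  1 × C: 1 H
  1 × C: no H
  1 × N: 2 H
  1 × O: no H
  1 × S: 1 H
  1 × S (aromatic): no H
  Total hydrogens = 7.
Molecular formula: C7H7NOS2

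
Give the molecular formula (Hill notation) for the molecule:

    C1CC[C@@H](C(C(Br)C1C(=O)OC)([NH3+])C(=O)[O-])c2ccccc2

C16H20BrNO4

Heavy atoms from the SMILES: 1 Br, 16 C, 1 N, 4 O.
Implicit hydrogens by atom environment:
  5 × C (aromatic): 1 H each → 5
  3 × C: 2 H each → 6
  3 × C: 1 H each → 3
  3 × C: no H
  3 × O: no H
  1 × Br: no H
  1 × C: 3 H
  1 × C (aromatic): no H
  1 × N (charge +1): 3 H
  1 × O (charge -1): no H
  Total hydrogens = 20.
Molecular formula: C16H20BrNO4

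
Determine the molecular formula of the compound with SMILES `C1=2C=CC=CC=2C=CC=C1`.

Heavy atoms from the SMILES: 10 C.
Implicit hydrogens by atom environment:
  8 × C (aromatic): 1 H each → 8
  2 × C (aromatic): no H
  Total hydrogens = 8.
Molecular formula: C10H8

C10H8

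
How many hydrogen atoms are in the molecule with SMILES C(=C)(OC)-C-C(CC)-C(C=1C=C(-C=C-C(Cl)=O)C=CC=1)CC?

Hydrogens are implicit in SMILES; fill each atom to its normal valence:
  4 × C: 2 H each → 8
  4 × C: 1 H each → 4
  4 × C (aromatic): 1 H each → 4
  3 × C: 3 H each → 9
  2 × C: no H
  2 × C (aromatic): no H
  2 × O: no H
  1 × Cl: no H
  Total hydrogens = 25.

25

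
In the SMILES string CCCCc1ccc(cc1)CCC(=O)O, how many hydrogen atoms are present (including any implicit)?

18

Hydrogens are implicit in SMILES; fill each atom to its normal valence:
  5 × C: 2 H each → 10
  4 × C (aromatic): 1 H each → 4
  2 × C (aromatic): no H
  1 × C: 3 H
  1 × C: no H
  1 × O: 1 H
  1 × O: no H
  Total hydrogens = 18.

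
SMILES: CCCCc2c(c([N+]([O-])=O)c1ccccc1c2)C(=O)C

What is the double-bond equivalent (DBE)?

9

Molecular formula from the SMILES: C16H17NO3.
DoU = (2C + 2 + N − H − X)/2 = (2·16 + 2 + 1 − 17 − 0)/2 = 18/2 = 9.
(Structurally: 2 ring(s) + 7 π bond(s) = 9.)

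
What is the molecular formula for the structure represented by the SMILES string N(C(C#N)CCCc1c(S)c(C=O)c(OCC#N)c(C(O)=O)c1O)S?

Heavy atoms from the SMILES: 15 C, 3 N, 5 O, 2 S.
Implicit hydrogens by atom environment:
  6 × C (aromatic): no H
  4 × C: 2 H each → 8
  3 × C: no H
  3 × O: no H
  2 × C: 1 H each → 2
  2 × N: no H
  2 × O: 1 H each → 2
  2 × S: 1 H each → 2
  1 × N: 1 H
  Total hydrogens = 15.
Molecular formula: C15H15N3O5S2

C15H15N3O5S2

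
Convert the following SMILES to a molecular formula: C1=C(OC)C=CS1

C5H6OS

Heavy atoms from the SMILES: 5 C, 1 O, 1 S.
Implicit hydrogens by atom environment:
  3 × C (aromatic): 1 H each → 3
  1 × C: 3 H
  1 × C (aromatic): no H
  1 × O: no H
  1 × S (aromatic): no H
  Total hydrogens = 6.
Molecular formula: C5H6OS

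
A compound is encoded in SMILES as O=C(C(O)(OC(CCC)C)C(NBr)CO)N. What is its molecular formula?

Heavy atoms from the SMILES: 1 Br, 9 C, 2 N, 4 O.
Implicit hydrogens by atom environment:
  3 × C: 2 H each → 6
  2 × C: 3 H each → 6
  2 × C: 1 H each → 2
  2 × C: no H
  2 × O: 1 H each → 2
  2 × O: no H
  1 × Br: no H
  1 × N: 2 H
  1 × N: 1 H
  Total hydrogens = 19.
Molecular formula: C9H19BrN2O4

C9H19BrN2O4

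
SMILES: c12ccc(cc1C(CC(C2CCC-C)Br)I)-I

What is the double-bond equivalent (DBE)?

5

Molecular formula from the SMILES: C14H17BrI2.
DoU = (2C + 2 + N − H − X)/2 = (2·14 + 2 + 0 − 17 − 3)/2 = 10/2 = 5.
(Structurally: 2 ring(s) + 3 π bond(s) = 5.)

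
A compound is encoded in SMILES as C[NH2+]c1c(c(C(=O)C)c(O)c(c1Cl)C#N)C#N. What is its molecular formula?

C11H9ClN3O2+

Heavy atoms from the SMILES: 11 C, 1 Cl, 3 N, 2 O.
Implicit hydrogens by atom environment:
  6 × C (aromatic): no H
  3 × C: no H
  2 × C: 3 H each → 6
  2 × N: no H
  1 × Cl: no H
  1 × N (charge +1): 2 H
  1 × O: 1 H
  1 × O: no H
  Total hydrogens = 9.
Net charge +1.
Molecular formula: C11H9ClN3O2+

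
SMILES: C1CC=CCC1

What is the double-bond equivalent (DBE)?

2

Molecular formula from the SMILES: C6H10.
DoU = (2C + 2 + N − H − X)/2 = (2·6 + 2 + 0 − 10 − 0)/2 = 4/2 = 2.
(Structurally: 1 ring(s) + 1 π bond(s) = 2.)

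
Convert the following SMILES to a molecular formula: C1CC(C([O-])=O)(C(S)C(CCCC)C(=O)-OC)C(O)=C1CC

C16H25O5S-

Heavy atoms from the SMILES: 16 C, 5 O, 1 S.
Implicit hydrogens by atom environment:
  6 × C: 2 H each → 12
  5 × C: no H
  3 × C: 3 H each → 9
  3 × O: no H
  2 × C: 1 H each → 2
  1 × O: 1 H
  1 × O (charge -1): no H
  1 × S: 1 H
  Total hydrogens = 25.
Net charge -1.
Molecular formula: C16H25O5S-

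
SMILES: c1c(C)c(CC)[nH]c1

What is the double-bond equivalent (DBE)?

Molecular formula from the SMILES: C7H11N.
DoU = (2C + 2 + N − H − X)/2 = (2·7 + 2 + 1 − 11 − 0)/2 = 6/2 = 3.
(Structurally: 1 ring(s) + 2 π bond(s) = 3.)

3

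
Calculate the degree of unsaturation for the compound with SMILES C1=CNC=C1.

Molecular formula from the SMILES: C4H5N.
DoU = (2C + 2 + N − H − X)/2 = (2·4 + 2 + 1 − 5 − 0)/2 = 6/2 = 3.
(Structurally: 1 ring(s) + 2 π bond(s) = 3.)

3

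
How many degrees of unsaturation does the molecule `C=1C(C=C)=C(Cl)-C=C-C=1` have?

Molecular formula from the SMILES: C8H7Cl.
DoU = (2C + 2 + N − H − X)/2 = (2·8 + 2 + 0 − 7 − 1)/2 = 10/2 = 5.
(Structurally: 1 ring(s) + 4 π bond(s) = 5.)

5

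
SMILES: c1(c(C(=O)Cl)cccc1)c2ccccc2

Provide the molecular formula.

Heavy atoms from the SMILES: 13 C, 1 Cl, 1 O.
Implicit hydrogens by atom environment:
  9 × C (aromatic): 1 H each → 9
  3 × C (aromatic): no H
  1 × C: no H
  1 × Cl: no H
  1 × O: no H
  Total hydrogens = 9.
Molecular formula: C13H9ClO

C13H9ClO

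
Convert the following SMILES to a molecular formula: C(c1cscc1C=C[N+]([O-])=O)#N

Heavy atoms from the SMILES: 7 C, 2 N, 2 O, 1 S.
Implicit hydrogens by atom environment:
  2 × C (aromatic): 1 H each → 2
  2 × C: 1 H each → 2
  2 × C (aromatic): no H
  1 × C: no H
  1 × N: no H
  1 × N (charge +1): no H
  1 × O: no H
  1 × O (charge -1): no H
  1 × S (aromatic): no H
  Total hydrogens = 4.
Molecular formula: C7H4N2O2S

C7H4N2O2S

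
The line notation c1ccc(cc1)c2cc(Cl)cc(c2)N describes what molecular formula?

Heavy atoms from the SMILES: 12 C, 1 Cl, 1 N.
Implicit hydrogens by atom environment:
  8 × C (aromatic): 1 H each → 8
  4 × C (aromatic): no H
  1 × Cl: no H
  1 × N: 2 H
  Total hydrogens = 10.
Molecular formula: C12H10ClN

C12H10ClN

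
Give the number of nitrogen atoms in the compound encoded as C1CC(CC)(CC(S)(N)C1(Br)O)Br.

The symbol for nitrogen appears 1 time in the SMILES.

1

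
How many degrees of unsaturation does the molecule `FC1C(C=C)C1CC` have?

2

Molecular formula from the SMILES: C7H11F.
DoU = (2C + 2 + N − H − X)/2 = (2·7 + 2 + 0 − 11 − 1)/2 = 4/2 = 2.
(Structurally: 1 ring(s) + 1 π bond(s) = 2.)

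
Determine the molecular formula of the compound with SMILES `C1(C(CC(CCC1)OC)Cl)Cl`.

C8H14Cl2O

Heavy atoms from the SMILES: 8 C, 2 Cl, 1 O.
Implicit hydrogens by atom environment:
  4 × C: 2 H each → 8
  3 × C: 1 H each → 3
  2 × Cl: no H
  1 × C: 3 H
  1 × O: no H
  Total hydrogens = 14.
Molecular formula: C8H14Cl2O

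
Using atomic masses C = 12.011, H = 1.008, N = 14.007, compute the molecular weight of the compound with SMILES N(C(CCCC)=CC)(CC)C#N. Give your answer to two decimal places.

166.27

Molecular formula: C10H18N2.
M = 10×12.011 + 18×1.008 + 2×14.007 = 166.27 g/mol.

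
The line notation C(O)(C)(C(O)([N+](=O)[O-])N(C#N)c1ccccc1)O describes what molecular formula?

Heavy atoms from the SMILES: 10 C, 3 N, 5 O.
Implicit hydrogens by atom environment:
  5 × C (aromatic): 1 H each → 5
  3 × C: no H
  3 × O: 1 H each → 3
  2 × N: no H
  1 × C: 3 H
  1 × C (aromatic): no H
  1 × N (charge +1): no H
  1 × O: no H
  1 × O (charge -1): no H
  Total hydrogens = 11.
Molecular formula: C10H11N3O5

C10H11N3O5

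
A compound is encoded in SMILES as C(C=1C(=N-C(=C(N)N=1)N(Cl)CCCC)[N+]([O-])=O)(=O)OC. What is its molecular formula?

C10H14ClN5O4

Heavy atoms from the SMILES: 10 C, 1 Cl, 5 N, 4 O.
Implicit hydrogens by atom environment:
  4 × C (aromatic): no H
  3 × C: 2 H each → 6
  3 × O: no H
  2 × C: 3 H each → 6
  2 × N (aromatic): no H
  1 × C: no H
  1 × Cl: no H
  1 × N: 2 H
  1 × N (charge +1): no H
  1 × N: no H
  1 × O (charge -1): no H
  Total hydrogens = 14.
Molecular formula: C10H14ClN5O4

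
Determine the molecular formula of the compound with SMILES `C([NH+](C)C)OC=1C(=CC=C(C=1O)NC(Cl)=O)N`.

C10H15ClN3O3+

Heavy atoms from the SMILES: 10 C, 1 Cl, 3 N, 3 O.
Implicit hydrogens by atom environment:
  4 × C (aromatic): no H
  2 × C: 3 H each → 6
  2 × C (aromatic): 1 H each → 2
  2 × O: no H
  1 × C: 2 H
  1 × C: no H
  1 × Cl: no H
  1 × N: 2 H
  1 × N: 1 H
  1 × N (charge +1): 1 H
  1 × O: 1 H
  Total hydrogens = 15.
Net charge +1.
Molecular formula: C10H15ClN3O3+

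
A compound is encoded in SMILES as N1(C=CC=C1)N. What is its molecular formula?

C4H6N2

Heavy atoms from the SMILES: 4 C, 2 N.
Implicit hydrogens by atom environment:
  4 × C (aromatic): 1 H each → 4
  1 × N: 2 H
  1 × N (aromatic): no H
  Total hydrogens = 6.
Molecular formula: C4H6N2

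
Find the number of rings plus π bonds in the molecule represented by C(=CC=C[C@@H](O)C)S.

Molecular formula from the SMILES: C6H10OS.
DoU = (2C + 2 + N − H − X)/2 = (2·6 + 2 + 0 − 10 − 0)/2 = 4/2 = 2.
(Structurally: 0 ring(s) + 2 π bond(s) = 2.)

2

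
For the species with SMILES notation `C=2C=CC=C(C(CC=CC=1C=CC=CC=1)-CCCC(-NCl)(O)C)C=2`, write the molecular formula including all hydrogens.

C21H26ClNO

Heavy atoms from the SMILES: 21 C, 1 Cl, 1 N, 1 O.
Implicit hydrogens by atom environment:
  10 × C (aromatic): 1 H each → 10
  4 × C: 2 H each → 8
  3 × C: 1 H each → 3
  2 × C (aromatic): no H
  1 × C: 3 H
  1 × C: no H
  1 × Cl: no H
  1 × N: 1 H
  1 × O: 1 H
  Total hydrogens = 26.
Molecular formula: C21H26ClNO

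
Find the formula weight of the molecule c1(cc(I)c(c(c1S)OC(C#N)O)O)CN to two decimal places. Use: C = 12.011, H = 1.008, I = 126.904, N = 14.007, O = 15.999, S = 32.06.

Molecular formula: C9H9IN2O3S.
M = 9×12.011 + 9×1.008 + 1×126.904 + 2×14.007 + 3×15.999 + 1×32.06 = 352.15 g/mol.

352.15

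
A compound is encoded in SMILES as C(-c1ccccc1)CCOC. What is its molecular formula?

C10H14O

Heavy atoms from the SMILES: 10 C, 1 O.
Implicit hydrogens by atom environment:
  5 × C (aromatic): 1 H each → 5
  3 × C: 2 H each → 6
  1 × C: 3 H
  1 × C (aromatic): no H
  1 × O: no H
  Total hydrogens = 14.
Molecular formula: C10H14O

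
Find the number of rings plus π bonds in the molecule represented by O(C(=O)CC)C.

Molecular formula from the SMILES: C4H8O2.
DoU = (2C + 2 + N − H − X)/2 = (2·4 + 2 + 0 − 8 − 0)/2 = 2/2 = 1.
(Structurally: 0 ring(s) + 1 π bond(s) = 1.)

1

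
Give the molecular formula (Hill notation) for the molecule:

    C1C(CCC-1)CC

Heavy atoms from the SMILES: 7 C.
Implicit hydrogens by atom environment:
  5 × C: 2 H each → 10
  1 × C: 3 H
  1 × C: 1 H
  Total hydrogens = 14.
Molecular formula: C7H14

C7H14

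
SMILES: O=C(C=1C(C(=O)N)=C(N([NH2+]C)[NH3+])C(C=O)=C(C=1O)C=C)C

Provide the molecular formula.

[C13H18N4O4]2+

Heavy atoms from the SMILES: 13 C, 4 N, 4 O.
Implicit hydrogens by atom environment:
  6 × C (aromatic): no H
  3 × O: no H
  2 × C: 3 H each → 6
  2 × C: 1 H each → 2
  2 × C: no H
  1 × C: 2 H
  1 × N (charge +1): 3 H
  1 × N: 2 H
  1 × N (charge +1): 2 H
  1 × N: no H
  1 × O: 1 H
  Total hydrogens = 18.
Net charge +2.
Molecular formula: [C13H18N4O4]2+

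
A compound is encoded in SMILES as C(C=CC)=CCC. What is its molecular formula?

C7H12

Heavy atoms from the SMILES: 7 C.
Implicit hydrogens by atom environment:
  4 × C: 1 H each → 4
  2 × C: 3 H each → 6
  1 × C: 2 H
  Total hydrogens = 12.
Molecular formula: C7H12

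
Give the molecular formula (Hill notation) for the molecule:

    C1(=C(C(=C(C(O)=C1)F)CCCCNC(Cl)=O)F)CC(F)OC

Heavy atoms from the SMILES: 14 C, 1 Cl, 3 F, 1 N, 3 O.
Implicit hydrogens by atom environment:
  5 × C: 2 H each → 10
  5 × C (aromatic): no H
  3 × F: no H
  2 × O: no H
  1 × C: 3 H
  1 × C (aromatic): 1 H
  1 × C: 1 H
  1 × C: no H
  1 × Cl: no H
  1 × N: 1 H
  1 × O: 1 H
  Total hydrogens = 17.
Molecular formula: C14H17ClF3NO3

C14H17ClF3NO3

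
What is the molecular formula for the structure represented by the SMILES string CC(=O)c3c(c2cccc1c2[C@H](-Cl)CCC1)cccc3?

Heavy atoms from the SMILES: 18 C, 1 Cl, 1 O.
Implicit hydrogens by atom environment:
  7 × C (aromatic): 1 H each → 7
  5 × C (aromatic): no H
  3 × C: 2 H each → 6
  1 × C: 3 H
  1 × C: 1 H
  1 × C: no H
  1 × Cl: no H
  1 × O: no H
  Total hydrogens = 17.
Molecular formula: C18H17ClO

C18H17ClO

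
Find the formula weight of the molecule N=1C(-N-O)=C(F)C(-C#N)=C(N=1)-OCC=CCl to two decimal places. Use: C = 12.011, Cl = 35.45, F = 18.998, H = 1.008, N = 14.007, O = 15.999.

Molecular formula: C8H6ClFN4O2.
M = 8×12.011 + 1×35.45 + 1×18.998 + 6×1.008 + 4×14.007 + 2×15.999 = 244.61 g/mol.

244.61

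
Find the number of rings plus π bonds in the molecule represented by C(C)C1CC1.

1

Molecular formula from the SMILES: C5H10.
DoU = (2C + 2 + N − H − X)/2 = (2·5 + 2 + 0 − 10 − 0)/2 = 2/2 = 1.
(Structurally: 1 ring(s) + 0 π bond(s) = 1.)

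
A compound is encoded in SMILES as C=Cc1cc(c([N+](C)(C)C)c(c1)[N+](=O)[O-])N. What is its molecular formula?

Heavy atoms from the SMILES: 11 C, 3 N, 2 O.
Implicit hydrogens by atom environment:
  4 × C (aromatic): no H
  3 × C: 3 H each → 9
  2 × C (aromatic): 1 H each → 2
  2 × N (charge +1): no H
  1 × C: 2 H
  1 × C: 1 H
  1 × N: 2 H
  1 × O: no H
  1 × O (charge -1): no H
  Total hydrogens = 16.
Net charge +1.
Molecular formula: C11H16N3O2+

C11H16N3O2+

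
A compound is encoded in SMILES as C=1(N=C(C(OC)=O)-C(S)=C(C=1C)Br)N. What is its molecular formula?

Heavy atoms from the SMILES: 1 Br, 8 C, 2 N, 2 O, 1 S.
Implicit hydrogens by atom environment:
  5 × C (aromatic): no H
  2 × C: 3 H each → 6
  2 × O: no H
  1 × Br: no H
  1 × C: no H
  1 × N: 2 H
  1 × N (aromatic): no H
  1 × S: 1 H
  Total hydrogens = 9.
Molecular formula: C8H9BrN2O2S

C8H9BrN2O2S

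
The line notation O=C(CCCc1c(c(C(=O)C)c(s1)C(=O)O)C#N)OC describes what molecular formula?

Heavy atoms from the SMILES: 13 C, 1 N, 5 O, 1 S.
Implicit hydrogens by atom environment:
  4 × C (aromatic): no H
  4 × C: no H
  4 × O: no H
  3 × C: 2 H each → 6
  2 × C: 3 H each → 6
  1 × N: no H
  1 × O: 1 H
  1 × S (aromatic): no H
  Total hydrogens = 13.
Molecular formula: C13H13NO5S

C13H13NO5S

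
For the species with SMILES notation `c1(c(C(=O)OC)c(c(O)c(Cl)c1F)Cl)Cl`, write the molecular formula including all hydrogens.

Heavy atoms from the SMILES: 8 C, 3 Cl, 1 F, 3 O.
Implicit hydrogens by atom environment:
  6 × C (aromatic): no H
  3 × Cl: no H
  2 × O: no H
  1 × C: 3 H
  1 × C: no H
  1 × F: no H
  1 × O: 1 H
  Total hydrogens = 4.
Molecular formula: C8H4Cl3FO3

C8H4Cl3FO3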